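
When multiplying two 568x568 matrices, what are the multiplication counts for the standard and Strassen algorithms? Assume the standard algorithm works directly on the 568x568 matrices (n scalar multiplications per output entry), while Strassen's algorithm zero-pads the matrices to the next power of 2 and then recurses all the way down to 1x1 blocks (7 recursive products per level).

Matrix multiplication for 568x568 matrices:

Strassen's algorithm requires power-of-2 dimensions. Pad 568x568 to 1024x1024 (next power of 2).

Standard algorithm: 568^3 = 183250432 multiplications
Strassen's algorithm: 7^(log2(1024)) = 7^10 = 282475249 multiplications
Difference: 183250432 - 282475249 = -99224817 (Strassen uses MORE here due to padding overhead — for small or just-over-power-of-2 n, padding can outweigh the per-level savings)

Standard: 183250432 multiplications (568^3). Strassen: 282475249 multiplications (7^10, after padding to 1024x1024). Strassen reduces 8 recursive multiplications to 7 at each level.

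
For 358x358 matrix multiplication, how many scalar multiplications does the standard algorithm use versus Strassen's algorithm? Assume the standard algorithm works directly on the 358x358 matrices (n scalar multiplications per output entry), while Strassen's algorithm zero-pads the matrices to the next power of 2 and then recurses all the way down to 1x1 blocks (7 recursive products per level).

Matrix multiplication for 358x358 matrices:

Strassen's algorithm requires power-of-2 dimensions. Pad 358x358 to 512x512 (next power of 2).

Standard algorithm: 358^3 = 45882712 multiplications
Strassen's algorithm: 7^(log2(512)) = 7^9 = 40353607 multiplications
Savings: 45882712 - 40353607 = 5529105 multiplications

Standard: 45882712 multiplications (358^3). Strassen: 40353607 multiplications (7^9, after padding to 512x512). Strassen reduces 8 recursive multiplications to 7 at each level.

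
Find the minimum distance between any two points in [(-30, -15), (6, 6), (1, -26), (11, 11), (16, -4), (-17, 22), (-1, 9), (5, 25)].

Computing all pairwise distances among 8 points:

d((-30, -15), (6, 6)) = 41.6773
d((-30, -15), (1, -26)) = 32.8938
d((-30, -15), (11, 11)) = 48.5489
d((-30, -15), (16, -4)) = 47.2969
d((-30, -15), (-17, 22)) = 39.2173
d((-30, -15), (-1, 9)) = 37.6431
d((-30, -15), (5, 25)) = 53.1507
d((6, 6), (1, -26)) = 32.3883
d((6, 6), (11, 11)) = 7.0711 <-- minimum
d((6, 6), (16, -4)) = 14.1421
d((6, 6), (-17, 22)) = 28.0179
d((6, 6), (-1, 9)) = 7.6158
d((6, 6), (5, 25)) = 19.0263
d((1, -26), (11, 11)) = 38.3275
d((1, -26), (16, -4)) = 26.6271
d((1, -26), (-17, 22)) = 51.264
d((1, -26), (-1, 9)) = 35.0571
d((1, -26), (5, 25)) = 51.1566
d((11, 11), (16, -4)) = 15.8114
d((11, 11), (-17, 22)) = 30.0832
d((11, 11), (-1, 9)) = 12.1655
d((11, 11), (5, 25)) = 15.2315
d((16, -4), (-17, 22)) = 42.0119
d((16, -4), (-1, 9)) = 21.4009
d((16, -4), (5, 25)) = 31.0161
d((-17, 22), (-1, 9)) = 20.6155
d((-17, 22), (5, 25)) = 22.2036
d((-1, 9), (5, 25)) = 17.088

Closest pair: (6, 6) and (11, 11) with distance 7.0711

The closest pair is (6, 6) and (11, 11) with Euclidean distance 7.0711. For 8 points, brute-force pairwise comparison is shown above. For large n, the divide-and-conquer algorithm (sort by x, recurse on halves, check the dividing strip) achieves O(n log n).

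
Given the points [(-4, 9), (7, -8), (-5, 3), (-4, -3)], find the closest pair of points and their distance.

Computing all pairwise distances among 4 points:

d((-4, 9), (7, -8)) = 20.2485
d((-4, 9), (-5, 3)) = 6.0828 <-- minimum
d((-4, 9), (-4, -3)) = 12.0
d((7, -8), (-5, 3)) = 16.2788
d((7, -8), (-4, -3)) = 12.083
d((-5, 3), (-4, -3)) = 6.0828 <-- minimum

Minimum distance: 6.0828 (tie among 2 pairs: (-4, 9) and (-5, 3); (-5, 3) and (-4, -3))

The minimum Euclidean distance is 6.0828. There is a tie: 2 pairs achieve this minimum — (-4, 9) and (-5, 3); (-5, 3) and (-4, -3). Any of these is a valid closest pair. For 4 points, brute-force pairwise comparison is shown above. For large n, the divide-and-conquer algorithm (sort by x, recurse on halves, check the dividing strip) achieves O(n log n).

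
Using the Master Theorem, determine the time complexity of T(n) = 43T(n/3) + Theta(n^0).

Master Theorem for T(n) = 43T(n/3) + O(n^0):

a = 43, b = 3, c = 0
log_b(a) = log_3(43) = 3.4236

Case 1: c = 0 < log_3(43) = 3.4236
T(n) = O(n^(log_3 43))

For T(n) = 43T(n/3) + O(n^0): log_3(43) = 3.4236. This is Case 1 of the Master Theorem (c < log_b(a), work dominated by leaves), giving O(n^(log_3 43)).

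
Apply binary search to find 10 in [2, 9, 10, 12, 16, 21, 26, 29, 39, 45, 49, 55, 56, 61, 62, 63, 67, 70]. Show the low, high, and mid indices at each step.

Binary search for 10 in [2, 9, 10, 12, 16, 21, 26, 29, 39, 45, 49, 55, 56, 61, 62, 63, 67, 70]:

lo=0, hi=17, mid=8, arr[mid]=39 -> 39 > 10, search left half
lo=0, hi=7, mid=3, arr[mid]=12 -> 12 > 10, search left half
lo=0, hi=2, mid=1, arr[mid]=9 -> 9 < 10, search right half
lo=2, hi=2, mid=2, arr[mid]=10 -> Found target at index 2!

Binary search finds 10 at index 2 after 4 comparisons. The search repeatedly halves the search space by comparing with the middle element.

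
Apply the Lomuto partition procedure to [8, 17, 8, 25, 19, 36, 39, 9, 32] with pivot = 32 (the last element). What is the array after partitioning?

Lomuto partition with pivot = 32:

Initial array: [8, 17, 8, 25, 19, 36, 39, 9, 32]

arr[0]=8 <= 32: swap with position 0, array becomes [8, 17, 8, 25, 19, 36, 39, 9, 32]
arr[1]=17 <= 32: swap with position 1, array becomes [8, 17, 8, 25, 19, 36, 39, 9, 32]
arr[2]=8 <= 32: swap with position 2, array becomes [8, 17, 8, 25, 19, 36, 39, 9, 32]
arr[3]=25 <= 32: swap with position 3, array becomes [8, 17, 8, 25, 19, 36, 39, 9, 32]
arr[4]=19 <= 32: swap with position 4, array becomes [8, 17, 8, 25, 19, 36, 39, 9, 32]
arr[5]=36 > 32: no swap
arr[6]=39 > 32: no swap
arr[7]=9 <= 32: swap with position 5, array becomes [8, 17, 8, 25, 19, 9, 39, 36, 32]

Place pivot at position 6: [8, 17, 8, 25, 19, 9, 32, 36, 39]
Pivot position: 6

After partitioning with pivot 32, the array becomes [8, 17, 8, 25, 19, 9, 32, 36, 39]. The pivot is placed at index 6. All elements to the left of the pivot are <= 32, and all elements to the right are > 32.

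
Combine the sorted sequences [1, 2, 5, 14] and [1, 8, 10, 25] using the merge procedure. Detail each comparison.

Merging process:

Compare 1 vs 1: take 1 from left. Merged: [1]
Compare 2 vs 1: take 1 from right. Merged: [1, 1]
Compare 2 vs 8: take 2 from left. Merged: [1, 1, 2]
Compare 5 vs 8: take 5 from left. Merged: [1, 1, 2, 5]
Compare 14 vs 8: take 8 from right. Merged: [1, 1, 2, 5, 8]
Compare 14 vs 10: take 10 from right. Merged: [1, 1, 2, 5, 8, 10]
Compare 14 vs 25: take 14 from left. Merged: [1, 1, 2, 5, 8, 10, 14]
Append remaining from right: [25]. Merged: [1, 1, 2, 5, 8, 10, 14, 25]

Final merged array: [1, 1, 2, 5, 8, 10, 14, 25]
Total comparisons: 7

The merged array is [1, 1, 2, 5, 8, 10, 14, 25], requiring 7 comparisons. The merge step runs in O(n) time where n is the total number of elements.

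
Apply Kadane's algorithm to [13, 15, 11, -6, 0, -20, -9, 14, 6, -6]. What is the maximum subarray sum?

Using Kadane's algorithm on [13, 15, 11, -6, 0, -20, -9, 14, 6, -6]:

Scanning through the array:
Position 1 (value 15): max_ending_here = 28, max_so_far = 28
Position 2 (value 11): max_ending_here = 39, max_so_far = 39
Position 3 (value -6): max_ending_here = 33, max_so_far = 39
Position 4 (value 0): max_ending_here = 33, max_so_far = 39
Position 5 (value -20): max_ending_here = 13, max_so_far = 39
Position 6 (value -9): max_ending_here = 4, max_so_far = 39
Position 7 (value 14): max_ending_here = 18, max_so_far = 39
Position 8 (value 6): max_ending_here = 24, max_so_far = 39
Position 9 (value -6): max_ending_here = 18, max_so_far = 39

Maximum subarray: [13, 15, 11]
Maximum sum: 39

The maximum subarray is [13, 15, 11] with sum 39. This subarray runs from index 0 to index 2.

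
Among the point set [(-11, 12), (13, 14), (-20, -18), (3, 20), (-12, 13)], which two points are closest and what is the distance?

Computing all pairwise distances among 5 points:

d((-11, 12), (13, 14)) = 24.0832
d((-11, 12), (-20, -18)) = 31.3209
d((-11, 12), (3, 20)) = 16.1245
d((-11, 12), (-12, 13)) = 1.4142 <-- minimum
d((13, 14), (-20, -18)) = 45.9674
d((13, 14), (3, 20)) = 11.6619
d((13, 14), (-12, 13)) = 25.02
d((-20, -18), (3, 20)) = 44.4185
d((-20, -18), (-12, 13)) = 32.0156
d((3, 20), (-12, 13)) = 16.5529

Closest pair: (-11, 12) and (-12, 13) with distance 1.4142

The closest pair is (-11, 12) and (-12, 13) with Euclidean distance 1.4142. For 5 points, brute-force pairwise comparison is shown above. For large n, the divide-and-conquer algorithm (sort by x, recurse on halves, check the dividing strip) achieves O(n log n).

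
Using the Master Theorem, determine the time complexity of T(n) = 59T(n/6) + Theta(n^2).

Master Theorem for T(n) = 59T(n/6) + O(n^2):

a = 59, b = 6, c = 2
log_b(a) = log_6(59) = 2.2757

Case 1: c = 2 < log_6(59) = 2.2757
T(n) = O(n^(log_6 59))

For T(n) = 59T(n/6) + O(n^2): log_6(59) = 2.2757. This is Case 1 of the Master Theorem (c < log_b(a), work dominated by leaves), giving O(n^(log_6 59)).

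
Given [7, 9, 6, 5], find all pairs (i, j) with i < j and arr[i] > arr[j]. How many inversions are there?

Finding inversions in [7, 9, 6, 5]:

(0, 2): arr[0]=7 > arr[2]=6
(0, 3): arr[0]=7 > arr[3]=5
(1, 2): arr[1]=9 > arr[2]=6
(1, 3): arr[1]=9 > arr[3]=5
(2, 3): arr[2]=6 > arr[3]=5

Total inversions: 5

The array has 5 inversion(s): (0,2), (0,3), (1,2), (1,3), (2,3). Each pair (i,j) satisfies i < j and arr[i] > arr[j].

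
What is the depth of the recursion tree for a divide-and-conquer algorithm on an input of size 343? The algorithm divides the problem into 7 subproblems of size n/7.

For divide and conquer with division factor 7:

Problem sizes at each level:
Level 0: 343
Level 1: 49
Level 2: 7
Level 3: 1

The root is level 0 and the size-1 base case is level 3 (the tree spans levels 0 through 3, i.e. 4 levels counting the root), so the depth is the number of divisions: log_7(343) = 3

The recursion tree depth is log_7(343) = 3. At each level, the problem size is divided by 7, so it takes 3 divisions to reduce to a base case of size 1. The algorithm makes 7 recursive calls at each level.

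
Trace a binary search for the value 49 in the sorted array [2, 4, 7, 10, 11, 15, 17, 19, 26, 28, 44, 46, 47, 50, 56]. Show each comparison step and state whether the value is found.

Binary search for 49 in [2, 4, 7, 10, 11, 15, 17, 19, 26, 28, 44, 46, 47, 50, 56]:

lo=0, hi=14, mid=7, arr[mid]=19 -> 19 < 49, search right half
lo=8, hi=14, mid=11, arr[mid]=46 -> 46 < 49, search right half
lo=12, hi=14, mid=13, arr[mid]=50 -> 50 > 49, search left half
lo=12, hi=12, mid=12, arr[mid]=47 -> 47 < 49, search right half
lo=13 > hi=12, target 49 not found

Binary search determines that 49 is not in the array after 4 comparisons. The search space was exhausted without finding the target.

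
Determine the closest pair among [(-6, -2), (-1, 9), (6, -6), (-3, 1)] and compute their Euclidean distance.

Computing all pairwise distances among 4 points:

d((-6, -2), (-1, 9)) = 12.083
d((-6, -2), (6, -6)) = 12.6491
d((-6, -2), (-3, 1)) = 4.2426 <-- minimum
d((-1, 9), (6, -6)) = 16.5529
d((-1, 9), (-3, 1)) = 8.2462
d((6, -6), (-3, 1)) = 11.4018

Closest pair: (-6, -2) and (-3, 1) with distance 4.2426

The closest pair is (-6, -2) and (-3, 1) with Euclidean distance 4.2426. For 4 points, brute-force pairwise comparison is shown above. For large n, the divide-and-conquer algorithm (sort by x, recurse on halves, check the dividing strip) achieves O(n log n).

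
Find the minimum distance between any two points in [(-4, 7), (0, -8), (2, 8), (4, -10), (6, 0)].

Computing all pairwise distances among 5 points:

d((-4, 7), (0, -8)) = 15.5242
d((-4, 7), (2, 8)) = 6.0828
d((-4, 7), (4, -10)) = 18.7883
d((-4, 7), (6, 0)) = 12.2066
d((0, -8), (2, 8)) = 16.1245
d((0, -8), (4, -10)) = 4.4721 <-- minimum
d((0, -8), (6, 0)) = 10.0
d((2, 8), (4, -10)) = 18.1108
d((2, 8), (6, 0)) = 8.9443
d((4, -10), (6, 0)) = 10.198

Closest pair: (0, -8) and (4, -10) with distance 4.4721

The closest pair is (0, -8) and (4, -10) with Euclidean distance 4.4721. For 5 points, brute-force pairwise comparison is shown above. For large n, the divide-and-conquer algorithm (sort by x, recurse on halves, check the dividing strip) achieves O(n log n).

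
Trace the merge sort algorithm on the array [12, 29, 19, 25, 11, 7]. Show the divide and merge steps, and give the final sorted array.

Merge sort trace:

Split: [12, 29, 19, 25, 11, 7] -> [12, 29, 19] and [25, 11, 7]
  Split: [12, 29, 19] -> [12] and [29, 19]
    Split: [29, 19] -> [29] and [19]
    Merge: [29] + [19] -> [19, 29]
  Merge: [12] + [19, 29] -> [12, 19, 29]
  Split: [25, 11, 7] -> [25] and [11, 7]
    Split: [11, 7] -> [11] and [7]
    Merge: [11] + [7] -> [7, 11]
  Merge: [25] + [7, 11] -> [7, 11, 25]
Merge: [12, 19, 29] + [7, 11, 25] -> [7, 11, 12, 19, 25, 29]

Final sorted array: [7, 11, 12, 19, 25, 29]

The merge sort proceeds by recursively splitting the array and merging sorted halves.
After all merges, the sorted array is [7, 11, 12, 19, 25, 29].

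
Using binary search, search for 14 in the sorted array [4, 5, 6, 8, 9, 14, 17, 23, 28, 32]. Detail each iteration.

Binary search for 14 in [4, 5, 6, 8, 9, 14, 17, 23, 28, 32]:

lo=0, hi=9, mid=4, arr[mid]=9 -> 9 < 14, search right half
lo=5, hi=9, mid=7, arr[mid]=23 -> 23 > 14, search left half
lo=5, hi=6, mid=5, arr[mid]=14 -> Found target at index 5!

Binary search finds 14 at index 5 after 3 comparisons. The search repeatedly halves the search space by comparing with the middle element.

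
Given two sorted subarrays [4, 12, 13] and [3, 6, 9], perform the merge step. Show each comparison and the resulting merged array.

Merging process:

Compare 4 vs 3: take 3 from right. Merged: [3]
Compare 4 vs 6: take 4 from left. Merged: [3, 4]
Compare 12 vs 6: take 6 from right. Merged: [3, 4, 6]
Compare 12 vs 9: take 9 from right. Merged: [3, 4, 6, 9]
Append remaining from left: [12, 13]. Merged: [3, 4, 6, 9, 12, 13]

Final merged array: [3, 4, 6, 9, 12, 13]
Total comparisons: 4

The merged array is [3, 4, 6, 9, 12, 13], requiring 4 comparisons. The merge step runs in O(n) time where n is the total number of elements.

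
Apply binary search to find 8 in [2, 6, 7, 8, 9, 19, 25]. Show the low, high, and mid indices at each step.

Binary search for 8 in [2, 6, 7, 8, 9, 19, 25]:

lo=0, hi=6, mid=3, arr[mid]=8 -> Found target at index 3!

Binary search finds 8 at index 3 after 1 comparisons. The search repeatedly halves the search space by comparing with the middle element.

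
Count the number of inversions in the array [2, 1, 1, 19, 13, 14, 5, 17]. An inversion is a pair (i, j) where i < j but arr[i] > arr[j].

Finding inversions in [2, 1, 1, 19, 13, 14, 5, 17]:

(0, 1): arr[0]=2 > arr[1]=1
(0, 2): arr[0]=2 > arr[2]=1
(3, 4): arr[3]=19 > arr[4]=13
(3, 5): arr[3]=19 > arr[5]=14
(3, 6): arr[3]=19 > arr[6]=5
(3, 7): arr[3]=19 > arr[7]=17
(4, 6): arr[4]=13 > arr[6]=5
(5, 6): arr[5]=14 > arr[6]=5

Total inversions: 8

The array has 8 inversion(s): (0,1), (0,2), (3,4), (3,5), (3,6), (3,7), (4,6), (5,6). Each pair (i,j) satisfies i < j and arr[i] > arr[j].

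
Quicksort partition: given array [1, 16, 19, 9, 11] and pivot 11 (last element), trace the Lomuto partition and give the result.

Lomuto partition with pivot = 11:

Initial array: [1, 16, 19, 9, 11]

arr[0]=1 <= 11: swap with position 0, array becomes [1, 16, 19, 9, 11]
arr[1]=16 > 11: no swap
arr[2]=19 > 11: no swap
arr[3]=9 <= 11: swap with position 1, array becomes [1, 9, 19, 16, 11]

Place pivot at position 2: [1, 9, 11, 16, 19]
Pivot position: 2

After partitioning with pivot 11, the array becomes [1, 9, 11, 16, 19]. The pivot is placed at index 2. All elements to the left of the pivot are <= 11, and all elements to the right are > 11.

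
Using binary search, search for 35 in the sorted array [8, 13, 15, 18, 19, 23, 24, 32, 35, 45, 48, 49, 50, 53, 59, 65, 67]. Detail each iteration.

Binary search for 35 in [8, 13, 15, 18, 19, 23, 24, 32, 35, 45, 48, 49, 50, 53, 59, 65, 67]:

lo=0, hi=16, mid=8, arr[mid]=35 -> Found target at index 8!

Binary search finds 35 at index 8 after 1 comparisons. The search repeatedly halves the search space by comparing with the middle element.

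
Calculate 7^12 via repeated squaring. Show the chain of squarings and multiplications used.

Computing 7^12 by squaring (build up from 7^1; each line after the first costs one multiplication):

7^1 = 7
7^2 = (7^1)^2 = 7^2 = 49
7^3 = 7 * 7^2 = 7 * 49 = 343
7^6 = (7^3)^2 = 343^2 = 117649
7^12 = (7^6)^2 = 117649^2 = 13841287201

Result: 13841287201
Multiplications needed: 4 (4 lines after 7^1)

7^12 = 13841287201. Using exponentiation by squaring, this requires 4 multiplications. The key idea: if the exponent is even, square the half-power; if odd, multiply by the base once.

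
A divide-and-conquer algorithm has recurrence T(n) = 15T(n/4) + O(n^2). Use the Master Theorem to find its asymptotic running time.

Master Theorem for T(n) = 15T(n/4) + O(n^2):

a = 15, b = 4, c = 2
log_b(a) = log_4(15) = 1.9534

Case 3: c = 2 > log_4(15) = 1.9534
T(n) = O(n^2) = O(n^2)

For T(n) = 15T(n/4) + O(n^2): log_4(15) = 1.9534. This is Case 3 of the Master Theorem (c > log_b(a), work dominated by root), giving O(n^2).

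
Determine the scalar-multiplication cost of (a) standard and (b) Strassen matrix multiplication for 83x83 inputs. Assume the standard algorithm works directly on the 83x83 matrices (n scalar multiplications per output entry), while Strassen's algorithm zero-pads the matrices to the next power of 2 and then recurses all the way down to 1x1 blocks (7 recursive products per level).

Matrix multiplication for 83x83 matrices:

Strassen's algorithm requires power-of-2 dimensions. Pad 83x83 to 128x128 (next power of 2).

Standard algorithm: 83^3 = 571787 multiplications
Strassen's algorithm: 7^(log2(128)) = 7^7 = 823543 multiplications
Difference: 571787 - 823543 = -251756 (Strassen uses MORE here due to padding overhead — for small or just-over-power-of-2 n, padding can outweigh the per-level savings)

Standard: 571787 multiplications (83^3). Strassen: 823543 multiplications (7^7, after padding to 128x128). Strassen reduces 8 recursive multiplications to 7 at each level.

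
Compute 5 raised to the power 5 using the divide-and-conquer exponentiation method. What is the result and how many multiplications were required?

Computing 5^5 by squaring (build up from 5^1; each line after the first costs one multiplication):

5^1 = 5
5^2 = (5^1)^2 = 5^2 = 25
5^4 = (5^2)^2 = 25^2 = 625
5^5 = 5 * 5^4 = 5 * 625 = 3125

Result: 3125
Multiplications needed: 3 (3 lines after 5^1)

5^5 = 3125. Using exponentiation by squaring, this requires 3 multiplications. The key idea: if the exponent is even, square the half-power; if odd, multiply by the base once.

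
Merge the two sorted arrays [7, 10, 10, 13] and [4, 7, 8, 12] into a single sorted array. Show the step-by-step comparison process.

Merging process:

Compare 7 vs 4: take 4 from right. Merged: [4]
Compare 7 vs 7: take 7 from left. Merged: [4, 7]
Compare 10 vs 7: take 7 from right. Merged: [4, 7, 7]
Compare 10 vs 8: take 8 from right. Merged: [4, 7, 7, 8]
Compare 10 vs 12: take 10 from left. Merged: [4, 7, 7, 8, 10]
Compare 10 vs 12: take 10 from left. Merged: [4, 7, 7, 8, 10, 10]
Compare 13 vs 12: take 12 from right. Merged: [4, 7, 7, 8, 10, 10, 12]
Append remaining from left: [13]. Merged: [4, 7, 7, 8, 10, 10, 12, 13]

Final merged array: [4, 7, 7, 8, 10, 10, 12, 13]
Total comparisons: 7

The merged array is [4, 7, 7, 8, 10, 10, 12, 13], requiring 7 comparisons. The merge step runs in O(n) time where n is the total number of elements.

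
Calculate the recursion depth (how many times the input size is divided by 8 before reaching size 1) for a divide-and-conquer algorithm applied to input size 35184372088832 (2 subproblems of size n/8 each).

For divide and conquer with division factor 8:

Problem sizes at each level:
Level 0: 35184372088832
Level 1: 4398046511104
Level 2: 549755813888
Level 3: 68719476736
Level 4: 8589934592
Level 5: 1073741824
Level 6: 134217728
Level 7: 16777216
Level 8: 2097152
Level 9: 262144
Level 10: 32768
Level 11: 4096
Level 12: 512
Level 13: 64
Level 14: 8
Level 15: 1

The root is level 0 and the size-1 base case is level 15 (the tree spans levels 0 through 15, i.e. 16 levels counting the root), so the depth is the number of divisions: log_8(35184372088832) = 15

The recursion tree depth is log_8(35184372088832) = 15. At each level, the problem size is divided by 8, so it takes 15 divisions to reduce to a base case of size 1. The algorithm makes 2 recursive calls at each level.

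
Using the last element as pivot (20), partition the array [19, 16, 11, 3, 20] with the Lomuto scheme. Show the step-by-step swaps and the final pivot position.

Lomuto partition with pivot = 20:

Initial array: [19, 16, 11, 3, 20]

arr[0]=19 <= 20: swap with position 0, array becomes [19, 16, 11, 3, 20]
arr[1]=16 <= 20: swap with position 1, array becomes [19, 16, 11, 3, 20]
arr[2]=11 <= 20: swap with position 2, array becomes [19, 16, 11, 3, 20]
arr[3]=3 <= 20: swap with position 3, array becomes [19, 16, 11, 3, 20]

Place pivot at position 4: [19, 16, 11, 3, 20]
Pivot position: 4

After partitioning with pivot 20, the array becomes [19, 16, 11, 3, 20]. The pivot is placed at index 4. All elements to the left of the pivot are <= 20, and all elements to the right are > 20.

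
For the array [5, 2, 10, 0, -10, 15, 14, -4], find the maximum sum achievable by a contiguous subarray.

Using Kadane's algorithm on [5, 2, 10, 0, -10, 15, 14, -4]:

Scanning through the array:
Position 1 (value 2): max_ending_here = 7, max_so_far = 7
Position 2 (value 10): max_ending_here = 17, max_so_far = 17
Position 3 (value 0): max_ending_here = 17, max_so_far = 17
Position 4 (value -10): max_ending_here = 7, max_so_far = 17
Position 5 (value 15): max_ending_here = 22, max_so_far = 22
Position 6 (value 14): max_ending_here = 36, max_so_far = 36
Position 7 (value -4): max_ending_here = 32, max_so_far = 36

Maximum subarray: [5, 2, 10, 0, -10, 15, 14]
Maximum sum: 36

The maximum subarray is [5, 2, 10, 0, -10, 15, 14] with sum 36. This subarray runs from index 0 to index 6.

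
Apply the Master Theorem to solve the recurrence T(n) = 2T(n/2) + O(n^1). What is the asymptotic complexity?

Master Theorem for T(n) = 2T(n/2) + O(n^1):

a = 2, b = 2, c = 1
log_b(a) = log_2(2) = 1.0000

Case 2: c = 1 = log_2(2) = 1.0000
T(n) = O(n^1 log n) = O(n log n)

For T(n) = 2T(n/2) + O(n^1): log_2(2) = 1.0000. This is Case 2 of the Master Theorem (c = log_b(a), equal work at all levels), giving O(n log n).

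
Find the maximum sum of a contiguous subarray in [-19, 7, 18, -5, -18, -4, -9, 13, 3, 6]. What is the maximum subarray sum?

Using Kadane's algorithm on [-19, 7, 18, -5, -18, -4, -9, 13, 3, 6]:

Scanning through the array:
Position 1 (value 7): max_ending_here = 7, max_so_far = 7
Position 2 (value 18): max_ending_here = 25, max_so_far = 25
Position 3 (value -5): max_ending_here = 20, max_so_far = 25
Position 4 (value -18): max_ending_here = 2, max_so_far = 25
Position 5 (value -4): max_ending_here = -2, max_so_far = 25
Position 6 (value -9): max_ending_here = -9, max_so_far = 25
Position 7 (value 13): max_ending_here = 13, max_so_far = 25
Position 8 (value 3): max_ending_here = 16, max_so_far = 25
Position 9 (value 6): max_ending_here = 22, max_so_far = 25

Maximum subarray: [7, 18]
Maximum sum: 25

The maximum subarray is [7, 18] with sum 25. This subarray runs from index 1 to index 2.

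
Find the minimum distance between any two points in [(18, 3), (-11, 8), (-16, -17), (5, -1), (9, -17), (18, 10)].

Computing all pairwise distances among 6 points:

d((18, 3), (-11, 8)) = 29.4279
d((18, 3), (-16, -17)) = 39.4462
d((18, 3), (5, -1)) = 13.6015
d((18, 3), (9, -17)) = 21.9317
d((18, 3), (18, 10)) = 7.0 <-- minimum
d((-11, 8), (-16, -17)) = 25.4951
d((-11, 8), (5, -1)) = 18.3576
d((-11, 8), (9, -17)) = 32.0156
d((-11, 8), (18, 10)) = 29.0689
d((-16, -17), (5, -1)) = 26.4008
d((-16, -17), (9, -17)) = 25.0
d((-16, -17), (18, 10)) = 43.4166
d((5, -1), (9, -17)) = 16.4924
d((5, -1), (18, 10)) = 17.0294
d((9, -17), (18, 10)) = 28.4605

Closest pair: (18, 3) and (18, 10) with distance 7.0

The closest pair is (18, 3) and (18, 10) with Euclidean distance 7.0. For 6 points, brute-force pairwise comparison is shown above. For large n, the divide-and-conquer algorithm (sort by x, recurse on halves, check the dividing strip) achieves O(n log n).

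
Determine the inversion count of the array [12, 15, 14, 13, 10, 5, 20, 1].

Finding inversions in [12, 15, 14, 13, 10, 5, 20, 1]:

(0, 4): arr[0]=12 > arr[4]=10
(0, 5): arr[0]=12 > arr[5]=5
(0, 7): arr[0]=12 > arr[7]=1
(1, 2): arr[1]=15 > arr[2]=14
(1, 3): arr[1]=15 > arr[3]=13
(1, 4): arr[1]=15 > arr[4]=10
(1, 5): arr[1]=15 > arr[5]=5
(1, 7): arr[1]=15 > arr[7]=1
(2, 3): arr[2]=14 > arr[3]=13
(2, 4): arr[2]=14 > arr[4]=10
(2, 5): arr[2]=14 > arr[5]=5
(2, 7): arr[2]=14 > arr[7]=1
(3, 4): arr[3]=13 > arr[4]=10
(3, 5): arr[3]=13 > arr[5]=5
(3, 7): arr[3]=13 > arr[7]=1
(4, 5): arr[4]=10 > arr[5]=5
(4, 7): arr[4]=10 > arr[7]=1
(5, 7): arr[5]=5 > arr[7]=1
(6, 7): arr[6]=20 > arr[7]=1

Total inversions: 19

The array has 19 inversion(s): (0,4), (0,5), (0,7), (1,2), (1,3), (1,4), (1,5), (1,7), (2,3), (2,4), (2,5), (2,7), (3,4), (3,5), (3,7), (4,5), (4,7), (5,7), (6,7). Each pair (i,j) satisfies i < j and arr[i] > arr[j].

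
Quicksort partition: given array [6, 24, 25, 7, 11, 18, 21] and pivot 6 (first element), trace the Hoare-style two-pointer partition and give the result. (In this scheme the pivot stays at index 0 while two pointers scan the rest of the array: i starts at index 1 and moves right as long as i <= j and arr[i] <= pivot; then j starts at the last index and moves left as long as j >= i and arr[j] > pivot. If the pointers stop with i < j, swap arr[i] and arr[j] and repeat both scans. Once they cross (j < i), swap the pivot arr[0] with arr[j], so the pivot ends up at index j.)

Hoare-style two-pointer partition with pivot = 6:

Initial array: [6, 24, 25, 7, 11, 18, 21]

Pointers start at i = 1, j = 6.
i ends at 1, j ends at 0: the pointers have crossed (j < i), so scanning stops.

j = 0, so swapping arr[0] with arr[j] leaves the pivot at position 0: [6, 24, 25, 7, 11, 18, 21]
Pivot position: 0

After partitioning with pivot 6, the array becomes [6, 24, 25, 7, 11, 18, 21]. The pivot is placed at index 0. All elements to the left of the pivot are <= 6, and all elements to the right are > 6.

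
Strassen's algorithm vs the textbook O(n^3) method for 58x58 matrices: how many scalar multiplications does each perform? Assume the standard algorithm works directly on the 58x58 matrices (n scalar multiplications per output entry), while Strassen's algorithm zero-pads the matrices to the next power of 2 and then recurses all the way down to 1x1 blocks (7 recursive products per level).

Matrix multiplication for 58x58 matrices:

Strassen's algorithm requires power-of-2 dimensions. Pad 58x58 to 64x64 (next power of 2).

Standard algorithm: 58^3 = 195112 multiplications
Strassen's algorithm: 7^(log2(64)) = 7^6 = 117649 multiplications
Savings: 195112 - 117649 = 77463 multiplications

Standard: 195112 multiplications (58^3). Strassen: 117649 multiplications (7^6, after padding to 64x64). Strassen reduces 8 recursive multiplications to 7 at each level.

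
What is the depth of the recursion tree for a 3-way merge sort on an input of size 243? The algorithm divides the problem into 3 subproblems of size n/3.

For divide and conquer with division factor 3:

Problem sizes at each level:
Level 0: 243
Level 1: 81
Level 2: 27
Level 3: 9
Level 4: 3
Level 5: 1

The root is level 0 and the size-1 base case is level 5 (the tree spans levels 0 through 5, i.e. 6 levels counting the root), so the depth is the number of divisions: log_3(243) = 5

The recursion tree depth is log_3(243) = 5. At each level, the problem size is divided by 3, so it takes 5 divisions to reduce to a base case of size 1. The algorithm makes 3 recursive calls at each level.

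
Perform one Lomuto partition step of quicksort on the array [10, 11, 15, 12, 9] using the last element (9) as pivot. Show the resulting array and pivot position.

Lomuto partition with pivot = 9:

Initial array: [10, 11, 15, 12, 9]

arr[0]=10 > 9: no swap
arr[1]=11 > 9: no swap
arr[2]=15 > 9: no swap
arr[3]=12 > 9: no swap

Place pivot at position 0: [9, 11, 15, 12, 10]
Pivot position: 0

After partitioning with pivot 9, the array becomes [9, 11, 15, 12, 10]. The pivot is placed at index 0. All elements to the left of the pivot are <= 9, and all elements to the right are > 9.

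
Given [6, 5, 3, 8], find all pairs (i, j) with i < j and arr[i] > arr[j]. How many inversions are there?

Finding inversions in [6, 5, 3, 8]:

(0, 1): arr[0]=6 > arr[1]=5
(0, 2): arr[0]=6 > arr[2]=3
(1, 2): arr[1]=5 > arr[2]=3

Total inversions: 3

The array has 3 inversion(s): (0,1), (0,2), (1,2). Each pair (i,j) satisfies i < j and arr[i] > arr[j].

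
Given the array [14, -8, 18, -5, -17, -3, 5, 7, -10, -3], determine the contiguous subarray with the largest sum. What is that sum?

Using Kadane's algorithm on [14, -8, 18, -5, -17, -3, 5, 7, -10, -3]:

Scanning through the array:
Position 1 (value -8): max_ending_here = 6, max_so_far = 14
Position 2 (value 18): max_ending_here = 24, max_so_far = 24
Position 3 (value -5): max_ending_here = 19, max_so_far = 24
Position 4 (value -17): max_ending_here = 2, max_so_far = 24
Position 5 (value -3): max_ending_here = -1, max_so_far = 24
Position 6 (value 5): max_ending_here = 5, max_so_far = 24
Position 7 (value 7): max_ending_here = 12, max_so_far = 24
Position 8 (value -10): max_ending_here = 2, max_so_far = 24
Position 9 (value -3): max_ending_here = -1, max_so_far = 24

Maximum subarray: [14, -8, 18]
Maximum sum: 24

The maximum subarray is [14, -8, 18] with sum 24. This subarray runs from index 0 to index 2.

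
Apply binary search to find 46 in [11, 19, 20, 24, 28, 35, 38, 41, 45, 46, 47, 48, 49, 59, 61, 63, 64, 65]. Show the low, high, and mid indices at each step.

Binary search for 46 in [11, 19, 20, 24, 28, 35, 38, 41, 45, 46, 47, 48, 49, 59, 61, 63, 64, 65]:

lo=0, hi=17, mid=8, arr[mid]=45 -> 45 < 46, search right half
lo=9, hi=17, mid=13, arr[mid]=59 -> 59 > 46, search left half
lo=9, hi=12, mid=10, arr[mid]=47 -> 47 > 46, search left half
lo=9, hi=9, mid=9, arr[mid]=46 -> Found target at index 9!

Binary search finds 46 at index 9 after 4 comparisons. The search repeatedly halves the search space by comparing with the middle element.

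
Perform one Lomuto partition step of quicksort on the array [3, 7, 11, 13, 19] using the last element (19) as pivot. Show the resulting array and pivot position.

Lomuto partition with pivot = 19:

Initial array: [3, 7, 11, 13, 19]

arr[0]=3 <= 19: swap with position 0, array becomes [3, 7, 11, 13, 19]
arr[1]=7 <= 19: swap with position 1, array becomes [3, 7, 11, 13, 19]
arr[2]=11 <= 19: swap with position 2, array becomes [3, 7, 11, 13, 19]
arr[3]=13 <= 19: swap with position 3, array becomes [3, 7, 11, 13, 19]

Place pivot at position 4: [3, 7, 11, 13, 19]
Pivot position: 4

After partitioning with pivot 19, the array becomes [3, 7, 11, 13, 19]. The pivot is placed at index 4. All elements to the left of the pivot are <= 19, and all elements to the right are > 19.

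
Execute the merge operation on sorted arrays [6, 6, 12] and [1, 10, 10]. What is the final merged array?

Merging process:

Compare 6 vs 1: take 1 from right. Merged: [1]
Compare 6 vs 10: take 6 from left. Merged: [1, 6]
Compare 6 vs 10: take 6 from left. Merged: [1, 6, 6]
Compare 12 vs 10: take 10 from right. Merged: [1, 6, 6, 10]
Compare 12 vs 10: take 10 from right. Merged: [1, 6, 6, 10, 10]
Append remaining from left: [12]. Merged: [1, 6, 6, 10, 10, 12]

Final merged array: [1, 6, 6, 10, 10, 12]
Total comparisons: 5

The merged array is [1, 6, 6, 10, 10, 12], requiring 5 comparisons. The merge step runs in O(n) time where n is the total number of elements.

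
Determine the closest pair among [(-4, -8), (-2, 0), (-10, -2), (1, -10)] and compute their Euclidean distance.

Computing all pairwise distances among 4 points:

d((-4, -8), (-2, 0)) = 8.2462
d((-4, -8), (-10, -2)) = 8.4853
d((-4, -8), (1, -10)) = 5.3852 <-- minimum
d((-2, 0), (-10, -2)) = 8.2462
d((-2, 0), (1, -10)) = 10.4403
d((-10, -2), (1, -10)) = 13.6015

Closest pair: (-4, -8) and (1, -10) with distance 5.3852

The closest pair is (-4, -8) and (1, -10) with Euclidean distance 5.3852. For 4 points, brute-force pairwise comparison is shown above. For large n, the divide-and-conquer algorithm (sort by x, recurse on halves, check the dividing strip) achieves O(n log n).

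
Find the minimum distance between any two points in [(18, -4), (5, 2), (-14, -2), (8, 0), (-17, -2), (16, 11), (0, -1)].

Computing all pairwise distances among 7 points:

d((18, -4), (5, 2)) = 14.3178
d((18, -4), (-14, -2)) = 32.0624
d((18, -4), (8, 0)) = 10.7703
d((18, -4), (-17, -2)) = 35.0571
d((18, -4), (16, 11)) = 15.1327
d((18, -4), (0, -1)) = 18.2483
d((5, 2), (-14, -2)) = 19.4165
d((5, 2), (8, 0)) = 3.6056
d((5, 2), (-17, -2)) = 22.3607
d((5, 2), (16, 11)) = 14.2127
d((5, 2), (0, -1)) = 5.831
d((-14, -2), (8, 0)) = 22.0907
d((-14, -2), (-17, -2)) = 3.0 <-- minimum
d((-14, -2), (16, 11)) = 32.6956
d((-14, -2), (0, -1)) = 14.0357
d((8, 0), (-17, -2)) = 25.0799
d((8, 0), (16, 11)) = 13.6015
d((8, 0), (0, -1)) = 8.0623
d((-17, -2), (16, 11)) = 35.4683
d((-17, -2), (0, -1)) = 17.0294
d((16, 11), (0, -1)) = 20.0

Closest pair: (-14, -2) and (-17, -2) with distance 3.0

The closest pair is (-14, -2) and (-17, -2) with Euclidean distance 3.0. For 7 points, brute-force pairwise comparison is shown above. For large n, the divide-and-conquer algorithm (sort by x, recurse on halves, check the dividing strip) achieves O(n log n).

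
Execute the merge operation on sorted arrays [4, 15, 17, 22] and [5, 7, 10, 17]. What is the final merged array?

Merging process:

Compare 4 vs 5: take 4 from left. Merged: [4]
Compare 15 vs 5: take 5 from right. Merged: [4, 5]
Compare 15 vs 7: take 7 from right. Merged: [4, 5, 7]
Compare 15 vs 10: take 10 from right. Merged: [4, 5, 7, 10]
Compare 15 vs 17: take 15 from left. Merged: [4, 5, 7, 10, 15]
Compare 17 vs 17: take 17 from left. Merged: [4, 5, 7, 10, 15, 17]
Compare 22 vs 17: take 17 from right. Merged: [4, 5, 7, 10, 15, 17, 17]
Append remaining from left: [22]. Merged: [4, 5, 7, 10, 15, 17, 17, 22]

Final merged array: [4, 5, 7, 10, 15, 17, 17, 22]
Total comparisons: 7

The merged array is [4, 5, 7, 10, 15, 17, 17, 22], requiring 7 comparisons. The merge step runs in O(n) time where n is the total number of elements.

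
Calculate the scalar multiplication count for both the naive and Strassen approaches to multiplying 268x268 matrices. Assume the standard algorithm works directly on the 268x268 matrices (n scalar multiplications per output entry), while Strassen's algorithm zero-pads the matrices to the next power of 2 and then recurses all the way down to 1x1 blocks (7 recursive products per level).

Matrix multiplication for 268x268 matrices:

Strassen's algorithm requires power-of-2 dimensions. Pad 268x268 to 512x512 (next power of 2).

Standard algorithm: 268^3 = 19248832 multiplications
Strassen's algorithm: 7^(log2(512)) = 7^9 = 40353607 multiplications
Difference: 19248832 - 40353607 = -21104775 (Strassen uses MORE here due to padding overhead — for small or just-over-power-of-2 n, padding can outweigh the per-level savings)

Standard: 19248832 multiplications (268^3). Strassen: 40353607 multiplications (7^9, after padding to 512x512). Strassen reduces 8 recursive multiplications to 7 at each level.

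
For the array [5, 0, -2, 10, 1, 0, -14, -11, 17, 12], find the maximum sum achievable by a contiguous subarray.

Using Kadane's algorithm on [5, 0, -2, 10, 1, 0, -14, -11, 17, 12]:

Scanning through the array:
Position 1 (value 0): max_ending_here = 5, max_so_far = 5
Position 2 (value -2): max_ending_here = 3, max_so_far = 5
Position 3 (value 10): max_ending_here = 13, max_so_far = 13
Position 4 (value 1): max_ending_here = 14, max_so_far = 14
Position 5 (value 0): max_ending_here = 14, max_so_far = 14
Position 6 (value -14): max_ending_here = 0, max_so_far = 14
Position 7 (value -11): max_ending_here = -11, max_so_far = 14
Position 8 (value 17): max_ending_here = 17, max_so_far = 17
Position 9 (value 12): max_ending_here = 29, max_so_far = 29

Maximum subarray: [17, 12]
Maximum sum: 29

The maximum subarray is [17, 12] with sum 29. This subarray runs from index 8 to index 9.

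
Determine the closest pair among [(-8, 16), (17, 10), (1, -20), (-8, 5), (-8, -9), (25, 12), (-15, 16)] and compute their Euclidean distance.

Computing all pairwise distances among 7 points:

d((-8, 16), (17, 10)) = 25.7099
d((-8, 16), (1, -20)) = 37.108
d((-8, 16), (-8, 5)) = 11.0
d((-8, 16), (-8, -9)) = 25.0
d((-8, 16), (25, 12)) = 33.2415
d((-8, 16), (-15, 16)) = 7.0 <-- minimum
d((17, 10), (1, -20)) = 34.0
d((17, 10), (-8, 5)) = 25.4951
d((17, 10), (-8, -9)) = 31.4006
d((17, 10), (25, 12)) = 8.2462
d((17, 10), (-15, 16)) = 32.5576
d((1, -20), (-8, 5)) = 26.5707
d((1, -20), (-8, -9)) = 14.2127
d((1, -20), (25, 12)) = 40.0
d((1, -20), (-15, 16)) = 39.3954
d((-8, 5), (-8, -9)) = 14.0
d((-8, 5), (25, 12)) = 33.7343
d((-8, 5), (-15, 16)) = 13.0384
d((-8, -9), (25, 12)) = 39.1152
d((-8, -9), (-15, 16)) = 25.9615
d((25, 12), (-15, 16)) = 40.1995

Closest pair: (-8, 16) and (-15, 16) with distance 7.0

The closest pair is (-8, 16) and (-15, 16) with Euclidean distance 7.0. For 7 points, brute-force pairwise comparison is shown above. For large n, the divide-and-conquer algorithm (sort by x, recurse on halves, check the dividing strip) achieves O(n log n).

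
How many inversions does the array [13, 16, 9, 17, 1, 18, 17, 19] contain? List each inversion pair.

Finding inversions in [13, 16, 9, 17, 1, 18, 17, 19]:

(0, 2): arr[0]=13 > arr[2]=9
(0, 4): arr[0]=13 > arr[4]=1
(1, 2): arr[1]=16 > arr[2]=9
(1, 4): arr[1]=16 > arr[4]=1
(2, 4): arr[2]=9 > arr[4]=1
(3, 4): arr[3]=17 > arr[4]=1
(5, 6): arr[5]=18 > arr[6]=17

Total inversions: 7

The array has 7 inversion(s): (0,2), (0,4), (1,2), (1,4), (2,4), (3,4), (5,6). Each pair (i,j) satisfies i < j and arr[i] > arr[j].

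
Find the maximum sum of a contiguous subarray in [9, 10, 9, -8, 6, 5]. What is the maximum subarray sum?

Using Kadane's algorithm on [9, 10, 9, -8, 6, 5]:

Scanning through the array:
Position 1 (value 10): max_ending_here = 19, max_so_far = 19
Position 2 (value 9): max_ending_here = 28, max_so_far = 28
Position 3 (value -8): max_ending_here = 20, max_so_far = 28
Position 4 (value 6): max_ending_here = 26, max_so_far = 28
Position 5 (value 5): max_ending_here = 31, max_so_far = 31

Maximum subarray: [9, 10, 9, -8, 6, 5]
Maximum sum: 31

The maximum subarray is [9, 10, 9, -8, 6, 5] with sum 31. This subarray runs from index 0 to index 5.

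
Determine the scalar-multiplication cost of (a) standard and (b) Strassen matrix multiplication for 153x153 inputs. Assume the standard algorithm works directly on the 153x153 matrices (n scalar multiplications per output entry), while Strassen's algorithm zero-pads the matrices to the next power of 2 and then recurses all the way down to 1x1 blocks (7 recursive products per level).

Matrix multiplication for 153x153 matrices:

Strassen's algorithm requires power-of-2 dimensions. Pad 153x153 to 256x256 (next power of 2).

Standard algorithm: 153^3 = 3581577 multiplications
Strassen's algorithm: 7^(log2(256)) = 7^8 = 5764801 multiplications
Difference: 3581577 - 5764801 = -2183224 (Strassen uses MORE here due to padding overhead — for small or just-over-power-of-2 n, padding can outweigh the per-level savings)

Standard: 3581577 multiplications (153^3). Strassen: 5764801 multiplications (7^8, after padding to 256x256). Strassen reduces 8 recursive multiplications to 7 at each level.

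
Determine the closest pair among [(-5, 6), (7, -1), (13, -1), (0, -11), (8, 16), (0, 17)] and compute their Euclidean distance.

Computing all pairwise distances among 6 points:

d((-5, 6), (7, -1)) = 13.8924
d((-5, 6), (13, -1)) = 19.3132
d((-5, 6), (0, -11)) = 17.72
d((-5, 6), (8, 16)) = 16.4012
d((-5, 6), (0, 17)) = 12.083
d((7, -1), (13, -1)) = 6.0 <-- minimum
d((7, -1), (0, -11)) = 12.2066
d((7, -1), (8, 16)) = 17.0294
d((7, -1), (0, 17)) = 19.3132
d((13, -1), (0, -11)) = 16.4012
d((13, -1), (8, 16)) = 17.72
d((13, -1), (0, 17)) = 22.2036
d((0, -11), (8, 16)) = 28.1603
d((0, -11), (0, 17)) = 28.0
d((8, 16), (0, 17)) = 8.0623

Closest pair: (7, -1) and (13, -1) with distance 6.0

The closest pair is (7, -1) and (13, -1) with Euclidean distance 6.0. For 6 points, brute-force pairwise comparison is shown above. For large n, the divide-and-conquer algorithm (sort by x, recurse on halves, check the dividing strip) achieves O(n log n).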